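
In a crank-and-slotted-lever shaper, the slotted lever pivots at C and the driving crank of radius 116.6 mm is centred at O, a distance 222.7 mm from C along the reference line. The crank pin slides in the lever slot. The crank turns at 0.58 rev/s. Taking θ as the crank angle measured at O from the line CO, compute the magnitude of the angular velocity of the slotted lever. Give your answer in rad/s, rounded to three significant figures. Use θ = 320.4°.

1.19

ω = 3.644 rad/s (from 0.58 rev/s).
Crank pin A relative to C: A = (d + r cosθ, r sinθ); lever angle φ = atan2(r sinθ, d + r cosθ).
Differentiating tanφ: φ̇ = rω(d cosθ + r)/(d² + r² + 2dr cosθ).
d² + r² + 2dr cosθ = |CA|² = 0.103206 m²;  d cosθ + r = +0.28819 m.
|ω_lever| = |0.1166·3.644·+0.28819| / 0.103206 = 1.1865 rad/s.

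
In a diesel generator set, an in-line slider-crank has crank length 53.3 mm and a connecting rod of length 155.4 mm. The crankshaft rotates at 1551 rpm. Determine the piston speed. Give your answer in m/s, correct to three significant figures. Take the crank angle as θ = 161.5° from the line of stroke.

1.85

ω = 2π·1551/60 = 162.4 rad/s
For an in-line slider-crank, x = r cosθ + √(L² − r² sin²θ), so v = −rω sinθ·[1 + r cosθ/√(L² − r² sin²θ)].
With r = 0.0533 m, L = 0.1554 m, θ = 161.5°: √(L² − r² sin²θ) = 0.15448 m.
v = −0.0533·162.4·0.31730·[1 + 0.0533·-0.94832/0.15448] = -1.8481 m/s.
|v| = 1.8481 m/s.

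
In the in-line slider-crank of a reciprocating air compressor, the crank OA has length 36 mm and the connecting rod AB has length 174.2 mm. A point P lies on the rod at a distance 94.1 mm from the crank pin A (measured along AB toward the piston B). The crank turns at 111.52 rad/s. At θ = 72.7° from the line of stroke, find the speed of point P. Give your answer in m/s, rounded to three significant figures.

ω = 111.5 rad/s.  Crank-pin speed |V_A| = rω = 4.0147 m/s, perpendicular to OA.
Rod angle: sinφ = −(r/L) sinθ ⇒ φ = -11.380°; ω_rod = −rω cosθ/√(L²−r²sin²θ) = -6.9909 rad/s.
V_P = V_A + ω_rod × AP, with AP = 0.0941 m along the rod.
Components: V_Px = −rω sinθ − a·ω_rod·sinφ = -3.9629 m/s;  V_Py = rω cosθ + a·ω_rod·cosφ = +0.54896 m/s.
|V_P| = √(V_Px² + V_Py²) = 4.0007 m/s.

4.00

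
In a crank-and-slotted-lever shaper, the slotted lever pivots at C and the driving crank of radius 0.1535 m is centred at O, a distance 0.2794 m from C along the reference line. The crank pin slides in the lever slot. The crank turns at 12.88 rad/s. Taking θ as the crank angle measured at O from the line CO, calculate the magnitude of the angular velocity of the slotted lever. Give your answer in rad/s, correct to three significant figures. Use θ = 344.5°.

4.54

ω = 12.88 rad/s
Crank pin A relative to C: A = (d + r cosθ, r sinθ); lever angle φ = atan2(r sinθ, d + r cosθ).
Differentiating tanφ: φ̇ = rω(d cosθ + r)/(d² + r² + 2dr cosθ).
d² + r² + 2dr cosθ = |CA|² = 0.184283 m²;  d cosθ + r = +0.42274 m.
|ω_lever| = |0.1535·12.88·+0.42274| / 0.184283 = 4.5354 rad/s.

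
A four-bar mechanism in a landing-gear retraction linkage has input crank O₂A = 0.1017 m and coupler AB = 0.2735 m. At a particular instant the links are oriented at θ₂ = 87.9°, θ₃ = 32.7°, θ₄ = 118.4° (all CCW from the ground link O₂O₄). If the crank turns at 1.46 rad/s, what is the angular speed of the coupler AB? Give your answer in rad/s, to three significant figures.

0.276

ω₂ = 1.46 rad/s
Differentiating the loop-closure r₂e^{iθ₂}+r₃e^{iθ₃}=r₁+r₄e^{iθ₄} gives r₂ω₂e^{iθ₂}+r₃ω₃e^{iθ₃}=r₄ω₄e^{iθ₄}.
Eliminating the other unknown: ω₃ = r₂ω₂ sin(θ₄−θ₂) / [r₃ sin(θ₃−θ₄)].
Numerator sine = +0.50754; denominator sine = -0.99719.
Result = 0.1017·1.46·(+0.50754) / (0.2735·(-0.99719)) = -0.27632 rad/s; magnitude 0.27632 rad/s.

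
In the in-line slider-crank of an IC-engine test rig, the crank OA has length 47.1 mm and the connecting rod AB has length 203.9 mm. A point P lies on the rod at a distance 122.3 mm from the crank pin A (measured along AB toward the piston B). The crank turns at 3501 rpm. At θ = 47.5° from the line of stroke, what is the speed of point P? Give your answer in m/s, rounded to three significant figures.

14.7

ω = 366.6 rad/s.  Crank-pin speed |V_A| = rω = 17.268 m/s, perpendicular to OA.
Rod angle: sinφ = −(r/L) sinθ ⇒ φ = -9.806°; ω_rod = −rω cosθ/√(L²−r²sin²θ) = -58.063 rad/s.
V_P = V_A + ω_rod × AP, with AP = 0.1223 m along the rod.
Components: V_Px = −rω sinθ − a·ω_rod·sinφ = -13.941 m/s;  V_Py = rω cosθ + a·ω_rod·cosφ = +4.6687 m/s.
|V_P| = √(V_Px² + V_Py²) = 14.702 m/s.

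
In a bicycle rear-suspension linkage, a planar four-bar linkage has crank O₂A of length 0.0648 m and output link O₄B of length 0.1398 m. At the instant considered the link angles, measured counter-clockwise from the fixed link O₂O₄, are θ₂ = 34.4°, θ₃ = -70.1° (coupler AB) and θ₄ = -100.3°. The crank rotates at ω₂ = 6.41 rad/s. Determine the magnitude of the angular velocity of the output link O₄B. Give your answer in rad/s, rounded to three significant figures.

5.72

ω₂ = 6.41 rad/s
Differentiating the loop-closure r₂e^{iθ₂}+r₃e^{iθ₃}=r₁+r₄e^{iθ₄} gives r₂ω₂e^{iθ₂}+r₃ω₃e^{iθ₃}=r₄ω₄e^{iθ₄}.
Eliminating the other unknown: ω₄ = r₂ω₂ sin(θ₂−θ₃) / [r₄ sin(θ₄−θ₃)].
Numerator sine = +0.96815; denominator sine = -0.50302.
Result = 0.0648·6.41·(+0.96815) / (0.1398·(-0.50302)) = -5.7185 rad/s; magnitude 5.7185 rad/s.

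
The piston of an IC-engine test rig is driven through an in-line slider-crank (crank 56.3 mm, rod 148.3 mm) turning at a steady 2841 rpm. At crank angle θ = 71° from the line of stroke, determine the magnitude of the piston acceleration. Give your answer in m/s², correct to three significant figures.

ω = 2π·2841/60 = 297.5 rad/s
x(θ) = r cosθ + √(L² − r² sin²θ); with ω constant, a = ω²·d²x/dθ².
d²x/dθ² = −r cosθ − r²(cos2θ)/√u − r⁴ sin²2θ/(4u^{3/2}),  u = L² − r² sin²θ = 0.0191592 m².
Substituting r = 0.0563 m, L = 0.1483 m, θ = 71°: d²x/dθ² = -0.00064333 m.
a = ω²·d²x/dθ² = (297.5)²·(-0.00064333) = -56.942 m/s²;  |a| = 56.942 m/s².

56.9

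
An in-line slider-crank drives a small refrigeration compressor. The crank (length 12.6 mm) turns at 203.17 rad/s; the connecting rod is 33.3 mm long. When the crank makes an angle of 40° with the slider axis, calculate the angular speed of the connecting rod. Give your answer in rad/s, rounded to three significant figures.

ω = 203.2 rad/s
The rod makes angle φ with the slider axis where L sinφ = r sinθ; differentiating, L cosφ·φ̇ = r ω cosθ.
L cosφ = √(L² − r² sin²θ) = 0.0323 m.
|ω_rod| = r ω |cosθ| / √(L² − r² sin²θ) = 0.0126·203.2·0.76604/0.0323 = 60.713 rad/s.

60.7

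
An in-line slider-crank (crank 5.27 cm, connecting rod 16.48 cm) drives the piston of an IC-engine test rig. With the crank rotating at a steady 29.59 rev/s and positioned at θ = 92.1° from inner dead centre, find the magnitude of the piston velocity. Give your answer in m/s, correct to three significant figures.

ω = 2π·29.6 = 185.9 rad/s
For an in-line slider-crank, x = r cosθ + √(L² − r² sin²θ), so v = −rω sinθ·[1 + r cosθ/√(L² − r² sin²θ)].
With r = 0.0527 m, L = 0.1648 m, θ = 92.1°: √(L² − r² sin²θ) = 0.15616 m.
v = −0.0527·185.9·0.99933·[1 + 0.0527·-0.03664/0.15616] = -9.6703 m/s.
|v| = 9.6703 m/s.

9.67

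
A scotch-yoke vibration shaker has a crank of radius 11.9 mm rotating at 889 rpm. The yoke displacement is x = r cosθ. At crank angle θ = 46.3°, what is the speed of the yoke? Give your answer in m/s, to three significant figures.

ω = 93.1 rad/s (from 889 rpm).
x = r cosθ ⇒ ẋ = −rω sinθ.
|v| = rω|sinθ| = 0.0119·93.1·|sin 46.3°| = 0.80093 m/s.

0.801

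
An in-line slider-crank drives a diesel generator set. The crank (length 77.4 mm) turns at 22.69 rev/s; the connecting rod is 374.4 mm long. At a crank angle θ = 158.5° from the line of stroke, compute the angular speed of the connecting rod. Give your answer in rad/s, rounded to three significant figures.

27.5

ω = 142.6 rad/s (converted from 22.69 rev/s).
The rod makes angle φ with the slider axis where L sinφ = r sinθ; differentiating, L cosφ·φ̇ = r ω cosθ.
L cosφ = √(L² − r² sin²θ) = 0.37332 m.
|ω_rod| = r ω |cosθ| / √(L² − r² sin²θ) = 0.0774·142.6·0.93042/0.37332 = 27.501 rad/s.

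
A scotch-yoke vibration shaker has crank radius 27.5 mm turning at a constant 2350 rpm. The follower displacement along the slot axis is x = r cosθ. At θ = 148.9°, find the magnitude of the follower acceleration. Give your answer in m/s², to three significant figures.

1430

ω = 246.1 rad/s (from 2350 rpm).
x = r cosθ ⇒ ẍ = −rω² cosθ (ω constant).
|a| = rω²|cosθ| = 0.0275·(246.1)²·|cos 148.9°| = 1426.1 m/s².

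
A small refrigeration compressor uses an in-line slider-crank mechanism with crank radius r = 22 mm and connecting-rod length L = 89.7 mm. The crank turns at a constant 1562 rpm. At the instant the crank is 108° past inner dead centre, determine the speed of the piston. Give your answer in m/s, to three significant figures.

3.16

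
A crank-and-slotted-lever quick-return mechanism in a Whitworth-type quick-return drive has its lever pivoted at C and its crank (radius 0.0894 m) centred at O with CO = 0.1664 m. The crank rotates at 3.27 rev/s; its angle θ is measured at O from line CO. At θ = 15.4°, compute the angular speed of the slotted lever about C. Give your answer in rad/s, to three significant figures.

7.13

ω = 20.55 rad/s (from 3.27 rev/s).
Crank pin A relative to C: A = (d + r cosθ, r sinθ); lever angle φ = atan2(r sinθ, d + r cosθ).
Differentiating tanφ: φ̇ = rω(d cosθ + r)/(d² + r² + 2dr cosθ).
d² + r² + 2dr cosθ = |CA|² = 0.0643654 m²;  d cosθ + r = +0.24983 m.
|ω_lever| = |0.0894·20.55·+0.24983| / 0.0643654 = 7.1293 rad/s.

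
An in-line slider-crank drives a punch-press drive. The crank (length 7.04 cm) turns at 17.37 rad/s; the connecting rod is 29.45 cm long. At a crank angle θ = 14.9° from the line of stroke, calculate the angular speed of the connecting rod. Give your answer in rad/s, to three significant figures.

4.02

ω = 17.37 rad/s
The rod makes angle φ with the slider axis where L sinφ = r sinθ; differentiating, L cosφ·φ̇ = r ω cosθ.
L cosφ = √(L² − r² sin²θ) = 0.29394 m.
|ω_rod| = r ω |cosθ| / √(L² − r² sin²θ) = 0.0704·17.37·0.96638/0.29394 = 4.0203 rad/s.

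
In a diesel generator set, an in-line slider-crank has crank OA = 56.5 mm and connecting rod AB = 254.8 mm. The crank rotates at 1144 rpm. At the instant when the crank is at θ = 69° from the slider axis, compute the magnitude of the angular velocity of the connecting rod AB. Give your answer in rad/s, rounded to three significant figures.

9.73

ω = 119.8 rad/s (converted from 1144 rpm).
The rod makes angle φ with the slider axis where L sinφ = r sinθ; differentiating, L cosφ·φ̇ = r ω cosθ.
L cosφ = √(L² − r² sin²θ) = 0.24928 m.
|ω_rod| = r ω |cosθ| / √(L² − r² sin²θ) = 0.0565·119.8·0.35837/0.24928 = 9.7307 rad/s.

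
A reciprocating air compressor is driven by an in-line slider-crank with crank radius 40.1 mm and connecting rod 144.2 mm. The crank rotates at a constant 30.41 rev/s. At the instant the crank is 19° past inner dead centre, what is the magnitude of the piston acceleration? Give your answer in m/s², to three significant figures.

1710

ω = 2π·30.4 = 191.1 rad/s
x(θ) = r cosθ + √(L² − r² sin²θ); with ω constant, a = ω²·d²x/dθ².
d²x/dθ² = −r cosθ − r²(cos2θ)/√u − r⁴ sin²2θ/(4u^{3/2}),  u = L² − r² sin²θ = 0.0206232 m².
Substituting r = 0.0401 m, L = 0.1442 m, θ = 19°: d²x/dθ² = -0.046822 m.
a = ω²·d²x/dθ² = (191.1)²·(-0.046822) = -1709.4 m/s²;  |a| = 1709.4 m/s².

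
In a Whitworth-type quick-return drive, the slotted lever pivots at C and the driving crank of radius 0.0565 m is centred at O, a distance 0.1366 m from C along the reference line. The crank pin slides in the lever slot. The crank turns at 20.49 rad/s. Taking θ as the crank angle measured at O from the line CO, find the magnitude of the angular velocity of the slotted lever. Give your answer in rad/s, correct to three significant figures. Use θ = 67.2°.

ω = 20.49 rad/s
Crank pin A relative to C: A = (d + r cosθ, r sinθ); lever angle φ = atan2(r sinθ, d + r cosθ).
Differentiating tanφ: φ̇ = rω(d cosθ + r)/(d² + r² + 2dr cosθ).
d² + r² + 2dr cosθ = |CA|² = 0.0278334 m²;  d cosθ + r = +0.10943 m.
|ω_lever| = |0.0565·20.49·+0.10943| / 0.0278334 = 4.5518 rad/s.

4.55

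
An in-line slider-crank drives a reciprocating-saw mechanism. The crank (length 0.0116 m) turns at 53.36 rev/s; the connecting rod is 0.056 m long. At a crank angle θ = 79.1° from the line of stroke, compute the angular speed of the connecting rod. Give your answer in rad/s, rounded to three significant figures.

ω = 335.3 rad/s (converted from 53.36 rev/s).
The rod makes angle φ with the slider axis where L sinφ = r sinθ; differentiating, L cosφ·φ̇ = r ω cosθ.
L cosφ = √(L² − r² sin²θ) = 0.054829 m.
|ω_rod| = r ω |cosθ| / √(L² − r² sin²θ) = 0.0116·335.3·0.18910/0.054829 = 13.413 rad/s.

13.4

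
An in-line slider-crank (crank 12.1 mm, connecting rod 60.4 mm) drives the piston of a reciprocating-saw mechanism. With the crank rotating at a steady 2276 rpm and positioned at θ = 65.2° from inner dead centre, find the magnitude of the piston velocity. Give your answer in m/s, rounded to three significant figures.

2.84

ω = 2π·2276/60 = 238.3 rad/s
For an in-line slider-crank, x = r cosθ + √(L² − r² sin²θ), so v = −rω sinθ·[1 + r cosθ/√(L² − r² sin²θ)].
With r = 0.0121 m, L = 0.0604 m, θ = 65.2°: √(L² − r² sin²θ) = 0.059393 m.
v = −0.0121·238.3·0.90778·[1 + 0.0121·0.41945/0.059393] = -2.8417 m/s.
|v| = 2.8417 m/s.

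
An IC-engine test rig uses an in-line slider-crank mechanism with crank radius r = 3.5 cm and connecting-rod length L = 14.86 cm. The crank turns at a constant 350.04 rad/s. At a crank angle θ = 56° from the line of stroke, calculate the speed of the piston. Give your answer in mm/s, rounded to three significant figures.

ω = 350 rad/s
For an in-line slider-crank, x = r cosθ + √(L² − r² sin²θ), so v = −rω sinθ·[1 + r cosθ/√(L² − r² sin²θ)].
With r = 0.035 m, L = 0.1486 m, θ = 56°: √(L² − r² sin²θ) = 0.14574 m.
v = −0.035·350·0.82904·[1 + 0.035·0.55919/0.14574] = -11.521 m/s.
|v| = 11.521 m/s = 11521 mm/s.

11500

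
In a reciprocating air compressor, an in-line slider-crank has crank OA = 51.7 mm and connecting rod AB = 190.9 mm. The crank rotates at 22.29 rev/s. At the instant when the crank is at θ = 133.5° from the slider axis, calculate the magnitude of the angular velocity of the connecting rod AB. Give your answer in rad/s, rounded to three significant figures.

26.6

ω = 140.1 rad/s (converted from 22.29 rev/s).
The rod makes angle φ with the slider axis where L sinφ = r sinθ; differentiating, L cosφ·φ̇ = r ω cosθ.
L cosφ = √(L² − r² sin²θ) = 0.18718 m.
|ω_rod| = r ω |cosθ| / √(L² − r² sin²θ) = 0.0517·140.1·0.68835/0.18718 = 26.628 rad/s.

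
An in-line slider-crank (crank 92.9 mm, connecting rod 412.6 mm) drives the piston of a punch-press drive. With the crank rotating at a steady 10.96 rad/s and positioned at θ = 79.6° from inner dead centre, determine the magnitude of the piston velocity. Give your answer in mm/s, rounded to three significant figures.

ω = 10.96 rad/s
For an in-line slider-crank, x = r cosθ + √(L² − r² sin²θ), so v = −rω sinθ·[1 + r cosθ/√(L² − r² sin²θ)].
With r = 0.0929 m, L = 0.4126 m, θ = 79.6°: √(L² − r² sin²θ) = 0.40236 m.
v = −0.0929·10.96·0.98357·[1 + 0.0929·0.18052/0.40236] = -1.0432 m/s.
|v| = 1.0432 m/s = 1043.2 mm/s.

1040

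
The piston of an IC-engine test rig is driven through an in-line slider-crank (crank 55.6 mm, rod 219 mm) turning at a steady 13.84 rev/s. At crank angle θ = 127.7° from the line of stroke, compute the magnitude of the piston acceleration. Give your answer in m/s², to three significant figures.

283

ω = 2π·13.8 = 86.96 rad/s
x(θ) = r cosθ + √(L² − r² sin²θ); with ω constant, a = ω²·d²x/dθ².
d²x/dθ² = −r cosθ − r²(cos2θ)/√u − r⁴ sin²2θ/(4u^{3/2}),  u = L² − r² sin²θ = 0.0460257 m².
Substituting r = 0.0556 m, L = 0.219 m, θ = 127.7°: d²x/dθ² = +0.037407 m.
a = ω²·d²x/dθ² = (86.96)²·(+0.037407) = +282.86 m/s²;  |a| = 282.86 m/s².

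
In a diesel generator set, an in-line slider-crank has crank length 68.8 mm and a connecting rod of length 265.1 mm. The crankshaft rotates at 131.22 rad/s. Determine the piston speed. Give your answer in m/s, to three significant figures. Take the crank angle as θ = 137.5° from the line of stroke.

4.91

ω = 131.2 rad/s
For an in-line slider-crank, x = r cosθ + √(L² − r² sin²θ), so v = −rω sinθ·[1 + r cosθ/√(L² − r² sin²θ)].
With r = 0.0688 m, L = 0.2651 m, θ = 137.5°: √(L² − r² sin²θ) = 0.26099 m.
v = −0.0688·131.2·0.67559·[1 + 0.0688·-0.73728/0.26099] = -4.9138 m/s.
|v| = 4.9138 m/s.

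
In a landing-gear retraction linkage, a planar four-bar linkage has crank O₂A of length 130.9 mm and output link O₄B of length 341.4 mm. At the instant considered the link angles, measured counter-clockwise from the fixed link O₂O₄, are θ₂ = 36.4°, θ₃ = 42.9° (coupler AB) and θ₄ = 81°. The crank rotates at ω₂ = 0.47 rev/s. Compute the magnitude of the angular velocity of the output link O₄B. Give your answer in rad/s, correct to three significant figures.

0.208

ω₂ = 2.953 rad/s (from 0.47 rev/s).
Differentiating the loop-closure r₂e^{iθ₂}+r₃e^{iθ₃}=r₁+r₄e^{iθ₄} gives r₂ω₂e^{iθ₂}+r₃ω₃e^{iθ₃}=r₄ω₄e^{iθ₄}.
Eliminating the other unknown: ω₄ = r₂ω₂ sin(θ₂−θ₃) / [r₄ sin(θ₄−θ₃)].
Numerator sine = -0.11320; denominator sine = +0.61704.
Result = 0.1309·2.953·(-0.11320) / (0.3414·(+0.61704)) = -0.20773 rad/s; magnitude 0.20773 rad/s.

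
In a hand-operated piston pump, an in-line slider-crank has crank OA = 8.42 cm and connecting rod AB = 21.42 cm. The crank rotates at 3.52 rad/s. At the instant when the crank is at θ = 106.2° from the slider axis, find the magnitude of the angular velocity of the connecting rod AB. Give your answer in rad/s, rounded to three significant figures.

0.417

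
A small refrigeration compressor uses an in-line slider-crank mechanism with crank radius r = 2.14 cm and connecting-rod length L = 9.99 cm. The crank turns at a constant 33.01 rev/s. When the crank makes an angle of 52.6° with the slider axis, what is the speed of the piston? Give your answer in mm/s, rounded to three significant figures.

ω = 2π·33 = 207.4 rad/s
For an in-line slider-crank, x = r cosθ + √(L² − r² sin²θ), so v = −rω sinθ·[1 + r cosθ/√(L² − r² sin²θ)].
With r = 0.0214 m, L = 0.0999 m, θ = 52.6°: √(L² − r² sin²θ) = 0.098443 m.
v = −0.0214·207.4·0.79441·[1 + 0.0214·0.60738/0.098443] = -3.9916 m/s.
|v| = 3.9916 m/s = 3991.6 mm/s.

3990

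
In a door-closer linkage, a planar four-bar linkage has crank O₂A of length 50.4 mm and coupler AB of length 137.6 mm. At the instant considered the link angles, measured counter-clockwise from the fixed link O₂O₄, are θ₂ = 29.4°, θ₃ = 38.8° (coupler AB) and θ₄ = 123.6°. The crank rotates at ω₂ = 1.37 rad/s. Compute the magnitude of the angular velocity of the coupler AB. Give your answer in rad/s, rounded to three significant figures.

0.503

ω₂ = 1.37 rad/s
Differentiating the loop-closure r₂e^{iθ₂}+r₃e^{iθ₃}=r₁+r₄e^{iθ₄} gives r₂ω₂e^{iθ₂}+r₃ω₃e^{iθ₃}=r₄ω₄e^{iθ₄}.
Eliminating the other unknown: ω₃ = r₂ω₂ sin(θ₄−θ₂) / [r₃ sin(θ₃−θ₄)].
Numerator sine = +0.99731; denominator sine = -0.99588.
Result = 0.0504·1.37·(+0.99731) / (0.1376·(-0.99588)) = -0.50252 rad/s; magnitude 0.50252 rad/s.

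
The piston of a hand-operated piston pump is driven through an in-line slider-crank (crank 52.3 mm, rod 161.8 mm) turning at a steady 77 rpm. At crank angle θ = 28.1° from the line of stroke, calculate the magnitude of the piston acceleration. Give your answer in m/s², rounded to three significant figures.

3.64

ω = 2π·77/60 = 8.063 rad/s
x(θ) = r cosθ + √(L² − r² sin²θ); with ω constant, a = ω²·d²x/dθ².
d²x/dθ² = −r cosθ − r²(cos2θ)/√u − r⁴ sin²2θ/(4u^{3/2}),  u = L² − r² sin²θ = 0.0255724 m².
Substituting r = 0.0523 m, L = 0.1618 m, θ = 28.1°: d²x/dθ² = -0.055966 m.
a = ω²·d²x/dθ² = (8.063)²·(-0.055966) = -3.6389 m/s²;  |a| = 3.6389 m/s².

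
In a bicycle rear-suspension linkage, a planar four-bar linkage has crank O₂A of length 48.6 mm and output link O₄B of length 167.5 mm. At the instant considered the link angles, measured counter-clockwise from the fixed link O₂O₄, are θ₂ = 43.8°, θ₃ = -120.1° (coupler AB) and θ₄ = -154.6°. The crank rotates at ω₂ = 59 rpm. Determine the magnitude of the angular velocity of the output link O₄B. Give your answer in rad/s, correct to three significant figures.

ω₂ = 6.178 rad/s (from 59 rpm).
Differentiating the loop-closure r₂e^{iθ₂}+r₃e^{iθ₃}=r₁+r₄e^{iθ₄} gives r₂ω₂e^{iθ₂}+r₃ω₃e^{iθ₃}=r₄ω₄e^{iθ₄}.
Eliminating the other unknown: ω₄ = r₂ω₂ sin(θ₂−θ₃) / [r₄ sin(θ₄−θ₃)].
Numerator sine = +0.27731; denominator sine = -0.56641.
Result = 0.0486·6.178·(+0.27731) / (0.1675·(-0.56641)) = -0.8777 rad/s; magnitude 0.8777 rad/s.

0.878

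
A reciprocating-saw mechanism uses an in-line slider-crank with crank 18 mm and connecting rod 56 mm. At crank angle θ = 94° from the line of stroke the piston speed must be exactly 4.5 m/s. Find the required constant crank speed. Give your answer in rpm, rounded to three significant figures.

For an in-line slider-crank, |v_piston| = rω|sinθ|·[1 + r cosθ/√(L² − r² sin²θ)].
With r = 0.018 m, L = 0.056 m, θ = 94°: the bracketed kinematic factor |dx/dθ| = 0.017531 m.
ω = v/|dx/dθ| = 4.5/0.017531 = 256.69 rad/s.
N = 60ω/(2π) = 2451.2 rpm.

2450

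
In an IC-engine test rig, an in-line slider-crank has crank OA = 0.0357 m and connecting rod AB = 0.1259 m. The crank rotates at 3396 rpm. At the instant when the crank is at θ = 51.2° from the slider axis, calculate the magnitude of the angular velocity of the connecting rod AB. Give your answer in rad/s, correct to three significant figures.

64.8

ω = 355.6 rad/s (converted from 3396 rpm).
The rod makes angle φ with the slider axis where L sinφ = r sinθ; differentiating, L cosφ·φ̇ = r ω cosθ.
L cosφ = √(L² − r² sin²θ) = 0.12279 m.
|ω_rod| = r ω |cosθ| / √(L² − r² sin²θ) = 0.0357·355.6·0.62660/0.12279 = 64.789 rad/s.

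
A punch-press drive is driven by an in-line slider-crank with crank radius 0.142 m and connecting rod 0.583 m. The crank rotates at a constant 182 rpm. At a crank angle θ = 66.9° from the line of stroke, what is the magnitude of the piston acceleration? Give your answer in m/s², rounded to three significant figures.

ω = 2π·182/60 = 19.06 rad/s
x(θ) = r cosθ + √(L² − r² sin²θ); with ω constant, a = ω²·d²x/dθ².
d²x/dθ² = −r cosθ − r²(cos2θ)/√u − r⁴ sin²2θ/(4u^{3/2}),  u = L² − r² sin²θ = 0.322829 m².
Substituting r = 0.142 m, L = 0.583 m, θ = 66.9°: d²x/dθ² = -0.031437 m.
a = ω²·d²x/dθ² = (19.06)²·(-0.031437) = -11.419 m/s²;  |a| = 11.419 m/s².

11.4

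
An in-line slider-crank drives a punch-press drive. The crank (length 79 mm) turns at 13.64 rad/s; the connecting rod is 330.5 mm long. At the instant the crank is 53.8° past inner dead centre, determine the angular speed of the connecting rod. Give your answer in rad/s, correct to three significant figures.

ω = 13.64 rad/s
The rod makes angle φ with the slider axis where L sinφ = r sinθ; differentiating, L cosφ·φ̇ = r ω cosθ.
L cosφ = √(L² − r² sin²θ) = 0.32429 m.
|ω_rod| = r ω |cosθ| / √(L² − r² sin²θ) = 0.079·13.64·0.59061/0.32429 = 1.9625 rad/s.

1.96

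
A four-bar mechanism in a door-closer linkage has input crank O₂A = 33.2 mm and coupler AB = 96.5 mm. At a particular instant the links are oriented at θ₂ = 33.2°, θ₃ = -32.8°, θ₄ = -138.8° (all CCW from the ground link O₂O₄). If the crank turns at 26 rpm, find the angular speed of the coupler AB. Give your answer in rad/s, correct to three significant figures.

0.136

ω₂ = 2.723 rad/s (from 26 rpm).
Differentiating the loop-closure r₂e^{iθ₂}+r₃e^{iθ₃}=r₁+r₄e^{iθ₄} gives r₂ω₂e^{iθ₂}+r₃ω₃e^{iθ₃}=r₄ω₄e^{iθ₄}.
Eliminating the other unknown: ω₃ = r₂ω₂ sin(θ₄−θ₂) / [r₃ sin(θ₃−θ₄)].
Numerator sine = -0.13917; denominator sine = +0.96126.
Result = 0.0332·2.723·(-0.13917) / (0.0965·(+0.96126)) = -0.13562 rad/s; magnitude 0.13562 rad/s.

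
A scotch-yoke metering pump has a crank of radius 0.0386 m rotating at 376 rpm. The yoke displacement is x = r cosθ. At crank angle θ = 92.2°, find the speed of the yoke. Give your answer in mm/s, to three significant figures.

ω = 39.37 rad/s (from 376 rpm).
x = r cosθ ⇒ ẋ = −rω sinθ.
|v| = rω|sinθ| = 0.0386·39.37·|sin 92.2°| = 1.5187 m/s = 1518.7 mm/s.

1520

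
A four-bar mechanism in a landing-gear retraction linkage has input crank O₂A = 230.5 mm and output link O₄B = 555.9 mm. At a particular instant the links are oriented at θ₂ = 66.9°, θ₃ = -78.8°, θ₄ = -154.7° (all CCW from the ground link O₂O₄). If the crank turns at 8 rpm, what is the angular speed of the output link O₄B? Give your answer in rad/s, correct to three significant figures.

0.202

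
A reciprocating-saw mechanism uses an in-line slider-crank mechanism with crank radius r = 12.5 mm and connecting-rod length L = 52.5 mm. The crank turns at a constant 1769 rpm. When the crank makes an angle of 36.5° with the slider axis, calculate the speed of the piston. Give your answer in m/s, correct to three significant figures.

ω = 2π·1769/60 = 185.2 rad/s
For an in-line slider-crank, x = r cosθ + √(L² − r² sin²θ), so v = −rω sinθ·[1 + r cosθ/√(L² − r² sin²θ)].
With r = 0.0125 m, L = 0.0525 m, θ = 36.5°: √(L² − r² sin²θ) = 0.051971 m.
v = −0.0125·185.2·0.59482·[1 + 0.0125·0.80386/0.051971] = -1.6437 m/s.
|v| = 1.6437 m/s.

1.64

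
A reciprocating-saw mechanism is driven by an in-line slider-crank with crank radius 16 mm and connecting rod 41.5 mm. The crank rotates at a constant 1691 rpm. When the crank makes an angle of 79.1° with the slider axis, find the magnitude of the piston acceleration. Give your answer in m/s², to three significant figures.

97.9

ω = 2π·1691/60 = 177.1 rad/s
x(θ) = r cosθ + √(L² − r² sin²θ); with ω constant, a = ω²·d²x/dθ².
d²x/dθ² = −r cosθ − r²(cos2θ)/√u − r⁴ sin²2θ/(4u^{3/2}),  u = L² − r² sin²θ = 0.0014754 m².
Substituting r = 0.016 m, L = 0.0415 m, θ = 79.1°: d²x/dθ² = +0.0031227 m.
a = ω²·d²x/dθ² = (177.1)²·(+0.0031227) = +97.922 m/s²;  |a| = 97.922 m/s².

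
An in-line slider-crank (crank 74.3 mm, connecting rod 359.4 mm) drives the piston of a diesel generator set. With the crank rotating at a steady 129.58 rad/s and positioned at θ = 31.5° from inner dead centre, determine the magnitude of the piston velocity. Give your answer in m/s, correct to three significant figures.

5.92

ω = 129.6 rad/s
For an in-line slider-crank, x = r cosθ + √(L² − r² sin²θ), so v = −rω sinθ·[1 + r cosθ/√(L² − r² sin²θ)].
With r = 0.0743 m, L = 0.3594 m, θ = 31.5°: √(L² − r² sin²θ) = 0.3573 m.
v = −0.0743·129.6·0.52250·[1 + 0.0743·0.85264/0.3573] = -5.9225 m/s.
|v| = 5.9225 m/s.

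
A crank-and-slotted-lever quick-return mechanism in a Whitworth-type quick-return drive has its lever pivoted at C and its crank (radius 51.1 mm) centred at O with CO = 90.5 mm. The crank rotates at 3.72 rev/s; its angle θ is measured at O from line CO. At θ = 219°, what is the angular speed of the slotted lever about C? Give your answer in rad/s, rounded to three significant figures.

ω = 23.37 rad/s (from 3.72 rev/s).
Crank pin A relative to C: A = (d + r cosθ, r sinθ); lever angle φ = atan2(r sinθ, d + r cosθ).
Differentiating tanφ: φ̇ = rω(d cosθ + r)/(d² + r² + 2dr cosθ).
d² + r² + 2dr cosθ = |CA|² = 0.00361356 m²;  d cosθ + r = -0.019232 m.
|ω_lever| = |0.0511·23.37·-0.019232| / 0.00361356 = 6.3566 rad/s.

6.36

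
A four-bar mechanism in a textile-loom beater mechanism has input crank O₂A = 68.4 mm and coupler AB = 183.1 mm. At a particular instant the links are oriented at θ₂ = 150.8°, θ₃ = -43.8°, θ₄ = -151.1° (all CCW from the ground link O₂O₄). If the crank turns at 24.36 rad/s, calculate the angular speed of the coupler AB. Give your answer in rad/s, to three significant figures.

ω₂ = 24.36 rad/s
Differentiating the loop-closure r₂e^{iθ₂}+r₃e^{iθ₃}=r₁+r₄e^{iθ₄} gives r₂ω₂e^{iθ₂}+r₃ω₃e^{iθ₃}=r₄ω₄e^{iθ₄}.
Eliminating the other unknown: ω₃ = r₂ω₂ sin(θ₄−θ₂) / [r₃ sin(θ₃−θ₄)].
Numerator sine = +0.84897; denominator sine = +0.95476.
Result = 0.0684·24.36·(+0.84897) / (0.1831·(+0.95476)) = +8.0918 rad/s; magnitude 8.0918 rad/s.

8.09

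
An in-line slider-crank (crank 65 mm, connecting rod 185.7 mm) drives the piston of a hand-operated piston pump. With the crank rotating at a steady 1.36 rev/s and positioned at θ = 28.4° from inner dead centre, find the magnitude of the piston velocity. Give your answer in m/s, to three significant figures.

0.347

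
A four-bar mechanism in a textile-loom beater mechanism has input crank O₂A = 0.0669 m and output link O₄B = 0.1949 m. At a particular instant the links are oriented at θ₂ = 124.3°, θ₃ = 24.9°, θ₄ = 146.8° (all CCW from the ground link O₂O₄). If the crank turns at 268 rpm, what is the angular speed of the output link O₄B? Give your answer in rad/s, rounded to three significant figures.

11.2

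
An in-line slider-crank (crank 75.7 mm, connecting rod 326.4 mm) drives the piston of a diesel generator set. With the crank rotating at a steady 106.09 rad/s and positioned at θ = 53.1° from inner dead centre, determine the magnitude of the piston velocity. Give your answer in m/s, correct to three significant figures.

ω = 106.1 rad/s
For an in-line slider-crank, x = r cosθ + √(L² − r² sin²θ), so v = −rω sinθ·[1 + r cosθ/√(L² − r² sin²θ)].
With r = 0.0757 m, L = 0.3264 m, θ = 53.1°: √(L² − r² sin²θ) = 0.32074 m.
v = −0.0757·106.1·0.79968·[1 + 0.0757·0.60042/0.32074] = -7.3324 m/s.
|v| = 7.3324 m/s.

7.33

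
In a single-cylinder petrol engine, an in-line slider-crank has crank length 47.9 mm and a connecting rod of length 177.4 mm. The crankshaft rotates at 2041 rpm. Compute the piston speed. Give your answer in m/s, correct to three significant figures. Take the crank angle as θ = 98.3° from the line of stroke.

ω = 2π·2041/60 = 213.7 rad/s
For an in-line slider-crank, x = r cosθ + √(L² − r² sin²θ), so v = −rω sinθ·[1 + r cosθ/√(L² − r² sin²θ)].
With r = 0.0479 m, L = 0.1774 m, θ = 98.3°: √(L² − r² sin²θ) = 0.17095 m.
v = −0.0479·213.7·0.98953·[1 + 0.0479·-0.14436/0.17095] = -9.7208 m/s.
|v| = 9.7208 m/s.

9.72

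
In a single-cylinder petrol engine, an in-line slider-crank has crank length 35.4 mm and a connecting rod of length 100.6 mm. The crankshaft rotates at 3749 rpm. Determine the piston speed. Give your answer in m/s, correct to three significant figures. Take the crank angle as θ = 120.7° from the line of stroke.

9.70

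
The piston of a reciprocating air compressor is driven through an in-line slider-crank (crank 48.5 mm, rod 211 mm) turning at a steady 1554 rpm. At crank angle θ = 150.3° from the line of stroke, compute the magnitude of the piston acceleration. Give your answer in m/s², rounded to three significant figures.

ω = 2π·1554/60 = 162.7 rad/s
x(θ) = r cosθ + √(L² − r² sin²θ); with ω constant, a = ω²·d²x/dθ².
d²x/dθ² = −r cosθ − r²(cos2θ)/√u − r⁴ sin²2θ/(4u^{3/2}),  u = L² − r² sin²θ = 0.0439436 m².
Substituting r = 0.0485 m, L = 0.211 m, θ = 150.3°: d²x/dθ² = +0.036305 m.
a = ω²·d²x/dθ² = (162.7)²·(+0.036305) = +961.46 m/s²;  |a| = 961.46 m/s².

961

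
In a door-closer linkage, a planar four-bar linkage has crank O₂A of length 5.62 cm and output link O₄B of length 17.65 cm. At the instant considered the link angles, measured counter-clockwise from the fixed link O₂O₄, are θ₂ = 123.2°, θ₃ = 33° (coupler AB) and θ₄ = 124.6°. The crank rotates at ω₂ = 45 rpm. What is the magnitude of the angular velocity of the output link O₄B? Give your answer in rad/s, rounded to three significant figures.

1.50

ω₂ = 4.712 rad/s (from 45 rpm).
Differentiating the loop-closure r₂e^{iθ₂}+r₃e^{iθ₃}=r₁+r₄e^{iθ₄} gives r₂ω₂e^{iθ₂}+r₃ω₃e^{iθ₃}=r₄ω₄e^{iθ₄}.
Eliminating the other unknown: ω₄ = r₂ω₂ sin(θ₂−θ₃) / [r₄ sin(θ₄−θ₃)].
Numerator sine = +0.99999; denominator sine = +0.99961.
Result = 0.0562·4.712·(+0.99999) / (0.1765·(+0.99961)) = +1.5011 rad/s; magnitude 1.5011 rad/s.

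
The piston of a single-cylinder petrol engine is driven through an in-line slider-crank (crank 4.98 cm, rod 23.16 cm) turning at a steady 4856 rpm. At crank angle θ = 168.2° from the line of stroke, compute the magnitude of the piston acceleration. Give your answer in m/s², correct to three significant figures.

10100

ω = 2π·4856/60 = 508.5 rad/s
x(θ) = r cosθ + √(L² − r² sin²θ); with ω constant, a = ω²·d²x/dθ².
d²x/dθ² = −r cosθ − r²(cos2θ)/√u − r⁴ sin²2θ/(4u^{3/2}),  u = L² − r² sin²θ = 0.0535348 m².
Substituting r = 0.0498 m, L = 0.2316 m, θ = 168.2°: d²x/dθ² = +0.038906 m.
a = ω²·d²x/dθ² = (508.5)²·(+0.038906) = +10061 m/s²;  |a| = 10061 m/s².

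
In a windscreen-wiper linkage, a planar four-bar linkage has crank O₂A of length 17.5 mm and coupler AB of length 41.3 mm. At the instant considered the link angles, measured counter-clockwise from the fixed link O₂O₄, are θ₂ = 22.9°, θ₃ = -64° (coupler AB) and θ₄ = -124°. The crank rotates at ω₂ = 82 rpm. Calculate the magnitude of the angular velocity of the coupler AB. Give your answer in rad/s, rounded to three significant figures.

ω₂ = 8.587 rad/s (from 82 rpm).
Differentiating the loop-closure r₂e^{iθ₂}+r₃e^{iθ₃}=r₁+r₄e^{iθ₄} gives r₂ω₂e^{iθ₂}+r₃ω₃e^{iθ₃}=r₄ω₄e^{iθ₄}.
Eliminating the other unknown: ω₃ = r₂ω₂ sin(θ₄−θ₂) / [r₃ sin(θ₃−θ₄)].
Numerator sine = -0.54610; denominator sine = +0.86603.
Result = 0.0175·8.587·(-0.54610) / (0.0413·(+0.86603)) = -2.2944 rad/s; magnitude 2.2944 rad/s.

2.29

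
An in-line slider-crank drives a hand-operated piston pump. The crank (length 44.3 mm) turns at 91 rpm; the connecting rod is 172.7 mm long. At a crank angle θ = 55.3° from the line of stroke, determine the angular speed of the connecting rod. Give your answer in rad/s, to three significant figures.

1.42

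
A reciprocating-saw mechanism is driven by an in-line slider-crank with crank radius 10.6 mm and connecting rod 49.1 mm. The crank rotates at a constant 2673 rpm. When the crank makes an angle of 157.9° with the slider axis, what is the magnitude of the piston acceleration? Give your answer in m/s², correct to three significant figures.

ω = 2π·2673/60 = 279.9 rad/s
x(θ) = r cosθ + √(L² − r² sin²θ); with ω constant, a = ω²·d²x/dθ².
d²x/dθ² = −r cosθ − r²(cos2θ)/√u − r⁴ sin²2θ/(4u^{3/2}),  u = L² − r² sin²θ = 0.00239491 m².
Substituting r = 0.0106 m, L = 0.0491 m, θ = 157.9°: d²x/dθ² = +0.0081621 m.
a = ω²·d²x/dθ² = (279.9)²·(+0.0081621) = +639.52 m/s²;  |a| = 639.52 m/s².

640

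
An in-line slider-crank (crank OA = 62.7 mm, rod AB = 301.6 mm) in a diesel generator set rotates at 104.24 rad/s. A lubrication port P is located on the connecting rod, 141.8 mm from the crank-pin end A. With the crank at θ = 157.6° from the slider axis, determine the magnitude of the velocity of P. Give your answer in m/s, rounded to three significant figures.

ω = 104.2 rad/s.  Crank-pin speed |V_A| = rω = 6.5358 m/s, perpendicular to OA.
Rod angle: sinφ = −(r/L) sinθ ⇒ φ = -4.544°; ω_rod = −rω cosθ/√(L²−r²sin²θ) = +20.099 rad/s.
V_P = V_A + ω_rod × AP, with AP = 0.1418 m along the rod.
Components: V_Px = −rω sinθ − a·ω_rod·sinφ = -2.2648 m/s;  V_Py = rω cosθ + a·ω_rod·cosφ = -3.2017 m/s.
|V_P| = √(V_Px² + V_Py²) = 3.9218 m/s.

3.92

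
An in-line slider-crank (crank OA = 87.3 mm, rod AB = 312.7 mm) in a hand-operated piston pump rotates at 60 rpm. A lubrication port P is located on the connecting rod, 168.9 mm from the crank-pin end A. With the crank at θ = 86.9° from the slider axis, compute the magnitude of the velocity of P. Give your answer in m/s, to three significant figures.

ω = 6.283 rad/s.  Crank-pin speed |V_A| = rω = 0.54852 m/s, perpendicular to OA.
Rod angle: sinφ = −(r/L) sinθ ⇒ φ = -16.187°; ω_rod = −rω cosθ/√(L²−r²sin²θ) = -0.098778 rad/s.
V_P = V_A + ω_rod × AP, with AP = 0.1689 m along the rod.
Components: V_Px = −rω sinθ − a·ω_rod·sinφ = -0.55237 m/s;  V_Py = rω cosθ + a·ω_rod·cosφ = +0.013641 m/s.
|V_P| = √(V_Px² + V_Py²) = 0.55254 m/s.

0.553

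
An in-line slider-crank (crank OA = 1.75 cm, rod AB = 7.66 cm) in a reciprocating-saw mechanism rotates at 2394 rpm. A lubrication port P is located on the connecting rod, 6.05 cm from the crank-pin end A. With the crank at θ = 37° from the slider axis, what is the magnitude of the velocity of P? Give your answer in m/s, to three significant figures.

3.11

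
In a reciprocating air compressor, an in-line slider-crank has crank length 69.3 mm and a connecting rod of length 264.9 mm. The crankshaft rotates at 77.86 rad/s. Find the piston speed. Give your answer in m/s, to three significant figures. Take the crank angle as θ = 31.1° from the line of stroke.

ω = 77.86 rad/s
For an in-line slider-crank, x = r cosθ + √(L² − r² sin²θ), so v = −rω sinθ·[1 + r cosθ/√(L² − r² sin²θ)].
With r = 0.0693 m, L = 0.2649 m, θ = 31.1°: √(L² − r² sin²θ) = 0.26247 m.
v = −0.0693·77.86·0.51653·[1 + 0.0693·0.85627/0.26247] = -3.4172 m/s.
|v| = 3.4172 m/s.

3.42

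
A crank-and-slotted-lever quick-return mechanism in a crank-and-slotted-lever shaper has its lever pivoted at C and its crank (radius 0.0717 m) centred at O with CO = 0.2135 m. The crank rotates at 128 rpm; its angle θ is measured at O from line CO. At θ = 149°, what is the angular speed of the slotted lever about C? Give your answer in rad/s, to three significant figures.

4.37

ω = 13.4 rad/s (from 128 rpm).
Crank pin A relative to C: A = (d + r cosθ, r sinθ); lever angle φ = atan2(r sinθ, d + r cosθ).
Differentiating tanφ: φ̇ = rω(d cosθ + r)/(d² + r² + 2dr cosθ).
d² + r² + 2dr cosθ = |CA|² = 0.0244802 m²;  d cosθ + r = -0.11131 m.
|ω_lever| = |0.0717·13.4·-0.11131| / 0.0244802 = 4.3698 rad/s.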